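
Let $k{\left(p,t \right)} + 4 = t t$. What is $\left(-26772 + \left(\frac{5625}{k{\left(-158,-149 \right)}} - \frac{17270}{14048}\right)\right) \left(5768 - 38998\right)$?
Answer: $\frac{23118226989929755}{25985288} \approx 8.8967 \cdot 10^{8}$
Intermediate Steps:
$k{\left(p,t \right)} = -4 + t^{2}$ ($k{\left(p,t \right)} = -4 + t t = -4 + t^{2}$)
$\left(-26772 + \left(\frac{5625}{k{\left(-158,-149 \right)}} - \frac{17270}{14048}\right)\right) \left(5768 - 38998\right) = \left(-26772 + \left(\frac{5625}{-4 + \left(-149\right)^{2}} - \frac{17270}{14048}\right)\right) \left(5768 - 38998\right) = \left(-26772 + \left(\frac{5625}{-4 + 22201} - \frac{8635}{7024}\right)\right) \left(-33230\right) = \left(-26772 - \left(\frac{8635}{7024} - \frac{5625}{22197}\right)\right) \left(-33230\right) = \left(-26772 + \left(5625 \cdot \frac{1}{22197} - \frac{8635}{7024}\right)\right) \left(-33230\right) = \left(-26772 + \left(\frac{1875}{7399} - \frac{8635}{7024}\right)\right) \left(-33230\right) = \left(-26772 - \frac{50720365}{51970576}\right) \left(-33230\right) = \left(- \frac{1391406981037}{51970576}\right) \left(-33230\right) = \frac{23118226989929755}{25985288}$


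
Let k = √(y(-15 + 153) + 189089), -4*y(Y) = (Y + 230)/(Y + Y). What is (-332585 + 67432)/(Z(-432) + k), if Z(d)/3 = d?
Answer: 515457432/2235791 + 265153*√1701798/4471582 ≈ 307.90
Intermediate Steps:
Z(d) = 3*d
y(Y) = -(230 + Y)/(8*Y) (y(Y) = -(Y + 230)/(4*(Y + Y)) = -(230 + Y)/(4*(2*Y)) = -(230 + Y)*1/(2*Y)/4 = -(230 + Y)/(8*Y))
k = √1701798/3 (k = √((-230 - (-15 + 153))/(8*(-15 + 153)) + 189089) = √((⅛)*(-230 - 1*138)/138 + 189089) = √((⅛)*(1/138)*(-230 - 138) + 189089) = √((⅛)*(1/138)*(-368) + 189089) = √(-⅓ + 189089) = √(567266/3) = √1701798/3 ≈ 434.84)
(-332585 + 67432)/(Z(-432) + k) = (-332585 + 67432)/(3*(-432) + √1701798/3) = -265153/(-1296 + √1701798/3)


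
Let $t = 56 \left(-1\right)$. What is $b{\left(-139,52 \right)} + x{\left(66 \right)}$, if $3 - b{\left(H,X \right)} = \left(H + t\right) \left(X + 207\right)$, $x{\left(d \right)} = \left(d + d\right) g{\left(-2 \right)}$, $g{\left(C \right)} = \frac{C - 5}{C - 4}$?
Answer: $50662$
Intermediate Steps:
$g{\left(C \right)} = \frac{-5 + C}{-4 + C}$
$x{\left(d \right)} = \frac{7 d}{3}$ ($x{\left(d \right)} = \left(d + d\right) \frac{-5 - 2}{-4 - 2} = 2 d \frac{1}{-6} \left(-7\right) = 2 d \left(\left(- \frac{1}{6}\right) \left(-7\right)\right) = 2 d \frac{7}{6} = \frac{7 d}{3}$)
$t = -56$
$b{\left(H,X \right)} = 3 - \left(-56 + H\right) \left(207 + X\right)$ ($b{\left(H,X \right)} = 3 - \left(H - 56\right) \left(X + 207\right) = 3 - \left(-56 + H\right) \left(207 + X\right)$)
$b{\left(-139,52 \right)} + x{\left(66 \right)} = \left(11595 - -28773 + 56 \cdot 52 - \left(-139\right) 52\right) + \frac{7}{3} \cdot 66 = \left(11595 + 28773 + 2912 + 7228\right) + 154 = 50508 + 154 = 50662$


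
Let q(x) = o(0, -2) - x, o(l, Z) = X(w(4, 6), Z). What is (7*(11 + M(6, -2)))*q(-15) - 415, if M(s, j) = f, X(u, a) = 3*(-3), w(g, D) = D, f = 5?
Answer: 257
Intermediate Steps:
X(u, a) = -9
o(l, Z) = -9
M(s, j) = 5
q(x) = -9 - x
(7*(11 + M(6, -2)))*q(-15) - 415 = (7*(11 + 5))*(-9 - 1*(-15)) - 415 = (7*16)*(-9 + 15) - 415 = 112*6 - 415 = 672 - 415 = 257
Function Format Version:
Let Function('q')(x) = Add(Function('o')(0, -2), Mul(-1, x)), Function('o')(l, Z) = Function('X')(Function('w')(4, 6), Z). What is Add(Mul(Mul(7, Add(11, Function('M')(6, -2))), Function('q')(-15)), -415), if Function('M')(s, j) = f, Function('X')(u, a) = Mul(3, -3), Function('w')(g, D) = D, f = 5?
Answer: 257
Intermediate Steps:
Function('X')(u, a) = -9
Function('o')(l, Z) = -9
Function('M')(s, j) = 5
Function('q')(x) = Add(-9, Mul(-1, x))
Add(Mul(Mul(7, Add(11, Function('M')(6, -2))), Function('q')(-15)), -415) = Add(Mul(Mul(7, Add(11, 5)), Add(-9, Mul(-1, -15))), -415) = Add(Mul(Mul(7, 16), Add(-9, 15)), -415) = Add(Mul(112, 6), -415) = Add(672, -415) = 257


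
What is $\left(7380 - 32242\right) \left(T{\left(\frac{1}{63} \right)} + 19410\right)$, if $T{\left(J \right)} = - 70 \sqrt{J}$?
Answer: $-482571420 + \frac{248620 \sqrt{7}}{3} \approx -4.8235 \cdot 10^{8}$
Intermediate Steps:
$\left(7380 - 32242\right) \left(T{\left(\frac{1}{63} \right)} + 19410\right) = \left(7380 - 32242\right) \left(- 70 \sqrt{\frac{1}{63}} + 19410\right) = \left(7380 - 32242\right) \left(- \frac{70}{3 \sqrt{7}} + 19410\right) = - 24862 \left(- 70 \frac{\sqrt{7}}{21} + 19410\right) = - 24862 \left(- \frac{10 \sqrt{7}}{3} + 19410\right) = - 24862 \left(19410 - \frac{10 \sqrt{7}}{3}\right) = -482571420 + \frac{248620 \sqrt{7}}{3}$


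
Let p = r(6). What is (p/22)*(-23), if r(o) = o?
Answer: -69/11 ≈ -6.2727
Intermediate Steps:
p = 6
(p/22)*(-23) = (6/22)*(-23) = (6*(1/22))*(-23) = (3/11)*(-23) = -69/11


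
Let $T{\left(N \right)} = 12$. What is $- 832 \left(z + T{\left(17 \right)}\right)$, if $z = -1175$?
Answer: $967616$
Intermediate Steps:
$- 832 \left(z + T{\left(17 \right)}\right) = - 832 \left(-1175 + 12\right) = \left(-832\right) \left(-1163\right) = 967616$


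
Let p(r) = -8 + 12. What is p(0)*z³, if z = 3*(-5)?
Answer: -13500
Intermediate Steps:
p(r) = 4
z = -15
p(0)*z³ = 4*(-15)³ = 4*(-3375) = -13500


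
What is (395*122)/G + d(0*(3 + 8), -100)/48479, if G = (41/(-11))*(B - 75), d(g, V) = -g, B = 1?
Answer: 265045/1517 ≈ 174.72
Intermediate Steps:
G = 3034/11 (G = (41/(-11))*(1 - 75) = (41*(-1/11))*(-74) = -41/11*(-74) = 3034/11 ≈ 275.82)
(395*122)/G + d(0*(3 + 8), -100)/48479 = (395*122)/(3034/11) - 0*(3 + 8)/48479 = 48190*(11/3034) - 0*11*(1/48479) = 265045/1517 - 1*0*(1/48479) = 265045/1517 + 0*(1/48479) = 265045/1517 + 0 = 265045/1517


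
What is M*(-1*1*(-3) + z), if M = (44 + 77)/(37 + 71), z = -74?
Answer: -8591/108 ≈ -79.546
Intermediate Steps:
M = 121/108 ≈ 1.1204
M*(-1*1*(-3) + z) = 121*(-1*1*(-3) - 74)/108 = 121*(-1*(-3) - 74)/108 = 121*(3 - 74)/108 = (121/108)*(-71) = -8591/108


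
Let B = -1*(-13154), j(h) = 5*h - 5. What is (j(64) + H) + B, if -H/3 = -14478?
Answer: 56903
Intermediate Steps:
H = 43434 (H = -3*(-14478) = 43434)
j(h) = -5 + 5*h
B = 13154
(j(64) + H) + B = ((-5 + 5*64) + 43434) + 13154 = ((-5 + 320) + 43434) + 13154 = (315 + 43434) + 13154 = 43749 + 13154 = 56903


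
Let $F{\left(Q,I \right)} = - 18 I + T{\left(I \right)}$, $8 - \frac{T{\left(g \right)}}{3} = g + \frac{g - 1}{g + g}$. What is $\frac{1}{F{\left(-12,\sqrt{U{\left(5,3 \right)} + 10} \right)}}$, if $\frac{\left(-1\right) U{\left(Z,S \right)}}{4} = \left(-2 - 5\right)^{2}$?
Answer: $\frac{372}{1365575} + \frac{1042 i \sqrt{186}}{4096725} \approx 0.00027241 + 0.0034689 i$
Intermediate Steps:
$U{\left(Z,S \right)} = -196$ ($U{\left(Z,S \right)} = - 4 \left(-2 - 5\right)^{2} = - 4 \left(-7\right)^{2} = \left(-4\right) 49 = -196$)
$T{\left(g \right)} = 24 - 3 g - \frac{3 \left(-1 + g\right)}{2 g}$ ($T{\left(g \right)} = 24 - 3 \left(g + \frac{g - 1}{g + g}\right) = 24 - 3 \left(g + \frac{-1 + g}{2 g}\right) = 24 - \left(3 g + \frac{3 \left(-1 + g\right)}{2 g}\right) = 24 - 3 g - \frac{3 \left(-1 + g\right)}{2 g}$)
$F{\left(Q,I \right)} = \frac{45}{2} - 21 I + \frac{3}{2 I}$ ($F{\left(Q,I \right)} = - 18 I + \left(\frac{45}{2} - 3 I + \frac{3}{2 I}\right) = \frac{45}{2} - 21 I + \frac{3}{2 I}$)
$\frac{1}{F{\left(-12,\sqrt{U{\left(5,3 \right)} + 10} \right)}} = \frac{1}{\frac{45}{2} - 21 \sqrt{-196 + 10} + \frac{3}{2 \sqrt{-196 + 10}}} = \frac{1}{\frac{45}{2} - 21 \sqrt{-186} + \frac{3}{2 \sqrt{-186}}} = \frac{1}{\frac{45}{2} - 21 i \sqrt{186} + \frac{3}{2 i \sqrt{186}}} = \frac{1}{\frac{45}{2} - 21 i \sqrt{186} + \frac{3 \left(- \frac{i \sqrt{186}}{186}\right)}{2}} = \frac{1}{\frac{45}{2} - 21 i \sqrt{186} - \frac{i \sqrt{186}}{124}} = \frac{1}{\frac{45}{2} - \frac{2605 i \sqrt{186}}{124}}$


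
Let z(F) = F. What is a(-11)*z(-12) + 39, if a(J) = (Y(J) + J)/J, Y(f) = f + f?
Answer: 3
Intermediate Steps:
Y(f) = 2*f
a(J) = 3 (a(J) = (2*J + J)/J = (3*J)/J = 3)
a(-11)*z(-12) + 39 = 3*(-12) + 39 = -36 + 39 = 3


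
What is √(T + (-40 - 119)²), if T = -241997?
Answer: 2*I*√54179 ≈ 465.53*I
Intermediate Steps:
√(T + (-40 - 119)²) = √(-241997 + (-40 - 119)²) = √(-241997 + (-159)²) = √(-241997 + 25281) = √(-216716) = 2*I*√54179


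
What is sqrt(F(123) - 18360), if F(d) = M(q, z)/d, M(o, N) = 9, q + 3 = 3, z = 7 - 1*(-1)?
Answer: I*sqrt(30863037)/41 ≈ 135.5*I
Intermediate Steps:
z = 8 (z = 7 + 1 = 8)
q = 0 (q = -3 + 3 = 0)
F(d) = 9/d
sqrt(F(123) - 18360) = sqrt(9/123 - 18360) = sqrt(9*(1/123) - 18360) = sqrt(3/41 - 18360) = sqrt(-752757/41) = I*sqrt(30863037)/41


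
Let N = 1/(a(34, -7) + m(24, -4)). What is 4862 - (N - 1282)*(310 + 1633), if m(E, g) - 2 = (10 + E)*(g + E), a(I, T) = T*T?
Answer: 1824419085/731 ≈ 2.4958e+6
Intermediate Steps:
a(I, T) = T²
m(E, g) = 2 + (10 + E)*(E + g) (m(E, g) = 2 + (10 + E)*(g + E) = 2 + (10 + E)*(E + g))
N = 1/731 (N = 1/((-7)² + (2 + 24² + 10*24 + 10*(-4) + 24*(-4))) = 1/(49 + (2 + 576 + 240 - 40 - 96)) = 1/(49 + 682) = 1/731 ≈ 0.0013680)
4862 - (N - 1282)*(310 + 1633) = 4862 - (1/731 - 1282)*(310 + 1633) = 4862 - (-937141)*1943/731 = 4862 - 1*(-1820864963/731) = 4862 + 1820864963/731 = 1824419085/731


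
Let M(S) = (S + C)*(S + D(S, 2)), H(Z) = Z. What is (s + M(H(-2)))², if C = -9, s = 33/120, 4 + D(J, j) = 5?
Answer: 203401/1600 ≈ 127.13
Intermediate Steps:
D(J, j) = 1 (D(J, j) = -4 + 5 = 1)
s = 11/40 (s = 33*(1/120) = 11/40 ≈ 0.27500)
M(S) = (1 + S)*(-9 + S) (M(S) = (S - 9)*(S + 1) = (-9 + S)*(1 + S) = (1 + S)*(-9 + S))
(s + M(H(-2)))² = (11/40 + (-9 + (-2)² - 8*(-2)))² = (11/40 + (-9 + 4 + 16))² = (11/40 + 11)² = (451/40)² = 203401/1600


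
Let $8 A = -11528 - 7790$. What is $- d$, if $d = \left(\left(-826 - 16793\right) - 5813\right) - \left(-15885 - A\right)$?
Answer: $\frac{39847}{4} \approx 9961.8$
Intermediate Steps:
$A = - \frac{9659}{4}$ ($A = \frac{-11528 - 7790}{8} = \frac{1}{8} \left(-19318\right) = - \frac{9659}{4} \approx -2414.8$)
$d = - \frac{39847}{4}$ ($d = \left(\left(-826 - 16793\right) - 5813\right) - \left(-15885 - - \frac{9659}{4}\right) = \left(-17619 - 5813\right) - \left(-15885 + \frac{9659}{4}\right) = -23432 - - \frac{53881}{4} = -23432 + \frac{53881}{4} = - \frac{39847}{4} \approx -9961.8$)
$- d = \left(-1\right) \left(- \frac{39847}{4}\right) = \frac{39847}{4}$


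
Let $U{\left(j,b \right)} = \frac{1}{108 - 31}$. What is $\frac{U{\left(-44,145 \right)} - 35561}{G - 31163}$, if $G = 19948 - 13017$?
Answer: $\frac{684549}{466466} \approx 1.4675$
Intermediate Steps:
$U{\left(j,b \right)} = \frac{1}{77}$
$G = 6931$
$\frac{U{\left(-44,145 \right)} - 35561}{G - 31163} = \frac{\frac{1}{77} - 35561}{6931 - 31163} = - \frac{2738196}{77 \left(-24232\right)} = \left(- \frac{2738196}{77}\right) \left(- \frac{1}{24232}\right) = \frac{684549}{466466}$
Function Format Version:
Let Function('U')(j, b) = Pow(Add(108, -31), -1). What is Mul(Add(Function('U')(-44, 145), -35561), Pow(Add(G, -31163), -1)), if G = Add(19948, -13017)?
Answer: Rational(684549, 466466) ≈ 1.4675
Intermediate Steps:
Function('U')(j, b) = Rational(1, 77) (Function('U')(j, b) = Pow(77, -1) = Rational(1, 77))
G = 6931
Mul(Add(Function('U')(-44, 145), -35561), Pow(Add(G, -31163), -1)) = Mul(Add(Rational(1, 77), -35561), Pow(Add(6931, -31163), -1)) = Mul(Rational(-2738196, 77), Pow(-24232, -1)) = Mul(Rational(-2738196, 77), Rational(-1, 24232)) = Rational(684549, 466466)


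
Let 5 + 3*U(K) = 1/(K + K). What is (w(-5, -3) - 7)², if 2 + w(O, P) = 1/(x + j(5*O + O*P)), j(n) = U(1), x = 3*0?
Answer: 841/9 ≈ 93.444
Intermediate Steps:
x = 0
U(K) = -5/3 + 1/(6*K) (U(K) = -5/3 + 1/(3*(K + K)) = -5/3 + 1/(3*((2*K))) = -5/3 + (1/(2*K))/3 = -5/3 + 1/(6*K))
j(n) = -3/2 (j(n) = (⅙)*(1 - 10*1)/1 = (⅙)*1*(1 - 10) = (⅙)*1*(-9) = -3/2)
w(O, P) = -8/3 (w(O, P) = -2 + 1/(0 - 3/2) = -2 + 1/(-3/2) = -2 - ⅔ = -8/3)
(w(-5, -3) - 7)² = (-8/3 - 7)² = (-29/3)² = 841/9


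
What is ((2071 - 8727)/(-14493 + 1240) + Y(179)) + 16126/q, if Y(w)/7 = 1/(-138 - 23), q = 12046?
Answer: 3299981802/1835924837 ≈ 1.7974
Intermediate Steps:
Y(w) = -1/23 (Y(w) = 7/(-138 - 23) = 7/(-161) = 7*(-1/161) = -1/23)
((2071 - 8727)/(-14493 + 1240) + Y(179)) + 16126/q = ((2071 - 8727)/(-14493 + 1240) - 1/23) + 16126/12046 = (-6656/(-13253) - 1/23) + 16126*(1/12046) = (-6656*(-1/13253) - 1/23) + 8063/6023 = (6656/13253 - 1/23) + 8063/6023 = 139835/304819 + 8063/6023 = 3299981802/1835924837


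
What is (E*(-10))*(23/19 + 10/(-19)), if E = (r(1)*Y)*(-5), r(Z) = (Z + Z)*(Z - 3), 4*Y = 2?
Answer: -1300/19 ≈ -68.421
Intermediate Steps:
Y = 1/2 (Y = (1/4)*2 = 1/2 ≈ 0.50000)
r(Z) = 2*Z*(-3 + Z) (r(Z) = (2*Z)*(-3 + Z) = 2*Z*(-3 + Z))
E = 10 (E = ((2*1*(-3 + 1))*(1/2))*(-5) = ((2*1*(-2))*(1/2))*(-5) = -4*1/2*(-5) = -2*(-5) = 10)
(E*(-10))*(23/19 + 10/(-19)) = (10*(-10))*(23/19 + 10/(-19)) = -100*(23*(1/19) + 10*(-1/19)) = -100*(23/19 - 10/19) = -100*13/19 = -1300/19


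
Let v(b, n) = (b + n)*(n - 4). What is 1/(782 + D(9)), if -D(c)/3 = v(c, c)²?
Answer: -1/23518 ≈ -4.2521e-5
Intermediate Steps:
v(b, n) = (-4 + n)*(b + n) (v(b, n) = (b + n)*(-4 + n) = (-4 + n)*(b + n))
D(c) = -3*(-8*c + 2*c²)² (D(c) = -3*(c² - 4*c - 4*c + c*c)² = -3*(c² - 4*c - 4*c + c²)² = -3*(-8*c + 2*c²)²)
1/(782 + D(9)) = 1/(782 - 12*9²*(-4 + 9)²) = 1/(782 - 12*81*5²) = 1/(782 - 12*81*25) = 1/(782 - 24300) = 1/(-23518) = -1/23518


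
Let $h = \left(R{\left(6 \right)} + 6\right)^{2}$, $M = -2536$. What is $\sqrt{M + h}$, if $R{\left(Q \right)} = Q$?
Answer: $2 i \sqrt{598} \approx 48.908 i$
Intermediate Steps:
$h = 144$ ($h = \left(6 + 6\right)^{2} = 12^{2} = 144$)
$\sqrt{M + h} = \sqrt{-2536 + 144} = \sqrt{-2392} = 2 i \sqrt{598}$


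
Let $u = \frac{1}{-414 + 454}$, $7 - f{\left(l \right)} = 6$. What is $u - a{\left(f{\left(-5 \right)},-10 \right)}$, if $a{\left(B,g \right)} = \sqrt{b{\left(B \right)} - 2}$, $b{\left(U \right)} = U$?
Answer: $\frac{1}{40} - i \approx 0.025 - 1.0 i$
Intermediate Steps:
$f{\left(l \right)} = 1$ ($f{\left(l \right)} = 7 - 6 = 1$)
$u = \frac{1}{40} \approx 0.025$
$a{\left(B,g \right)} = \sqrt{-2 + B}$ ($a{\left(B,g \right)} = \sqrt{B - 2} = \sqrt{-2 + B}$)
$u - a{\left(f{\left(-5 \right)},-10 \right)} = \frac{1}{40} - \sqrt{-2 + 1} = \frac{1}{40} - \sqrt{-1} = \frac{1}{40} - i$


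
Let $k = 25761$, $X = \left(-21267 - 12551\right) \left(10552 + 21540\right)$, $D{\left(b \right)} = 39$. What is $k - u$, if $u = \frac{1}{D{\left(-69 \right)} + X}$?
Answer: $\frac{27958083997138}{1085287217} \approx 25761.0$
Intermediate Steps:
$X = -1085287256$ ($X = \left(-33818\right) 32092 = -1085287256$)
$u = - \frac{1}{1085287217}$ ($u = \frac{1}{39 - 1085287256} = \frac{1}{-1085287217} = - \frac{1}{1085287217} \approx -9.2141 \cdot 10^{-10}$)
$k - u = 25761 - - \frac{1}{1085287217} = 25761 + \frac{1}{1085287217} = \frac{27958083997138}{1085287217}$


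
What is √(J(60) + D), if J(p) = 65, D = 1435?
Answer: 10*√15 ≈ 38.730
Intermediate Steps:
√(J(60) + D) = √(65 + 1435) = √1500 = 10*√15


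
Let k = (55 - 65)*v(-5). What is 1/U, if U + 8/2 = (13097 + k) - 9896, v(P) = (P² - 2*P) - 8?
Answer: 1/2927 ≈ 0.00034165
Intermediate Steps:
v(P) = -8 + P² - 2*P
k = -270 (k = (55 - 65)*(-8 + (-5)² - 2*(-5)) = -10*(-8 + 25 + 10) = -10*27 = -270)
U = 2927 (U = -4 + ((13097 - 270) - 9896) = -4 + (12827 - 9896) = -4 + 2931 = 2927)
1/U = 1/2927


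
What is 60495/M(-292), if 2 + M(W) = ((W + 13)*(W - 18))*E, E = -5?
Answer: -60495/432452 ≈ -0.13989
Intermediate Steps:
M(W) = -2 - 5*(-18 + W)*(13 + W) (M(W) = -2 + ((W + 13)*(W - 18))*(-5) = -2 + ((13 + W)*(-18 + W))*(-5) = -2 + ((-18 + W)*(13 + W))*(-5) = -2 - 5*(-18 + W)*(13 + W))
60495/M(-292) = 60495/(1168 - 5*(-292)² + 25*(-292)) = 60495/(1168 - 5*85264 - 7300) = 60495/(1168 - 426320 - 7300) = 60495/(-432452) = 60495*(-1/432452) = -60495/432452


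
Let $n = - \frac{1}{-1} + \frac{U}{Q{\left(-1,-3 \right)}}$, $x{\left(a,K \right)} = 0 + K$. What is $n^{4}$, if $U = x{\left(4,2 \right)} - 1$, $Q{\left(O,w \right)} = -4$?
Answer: $\frac{81}{256} \approx 0.31641$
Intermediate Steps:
$x{\left(a,K \right)} = K$
$U = 1$ ($U = 2 - 1 = 1$)
$n = \frac{3}{4}$ ($n = - \frac{1}{-1} + 1 \frac{1}{-4} = \left(-1\right) \left(-1\right) + 1 \left(- \frac{1}{4}\right) = 1 - \frac{1}{4} = \frac{3}{4} \approx 0.75$)
$n^{4} = \left(\frac{3}{4}\right)^{4} = \frac{81}{256}$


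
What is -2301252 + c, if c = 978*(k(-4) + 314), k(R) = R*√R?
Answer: -1994160 - 7824*I ≈ -1.9942e+6 - 7824.0*I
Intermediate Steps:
k(R) = R^(3/2)
c = 307092 - 7824*I (c = 978*((-4)^(3/2) + 314) = 978*(-8*I + 314) = 978*(314 - 8*I) = 307092 - 7824*I ≈ 3.0709e+5 - 7824.0*I)
-2301252 + c = -2301252 + (307092 - 7824*I) = -1994160 - 7824*I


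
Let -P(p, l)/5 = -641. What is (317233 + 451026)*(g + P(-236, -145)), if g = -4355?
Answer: -883497850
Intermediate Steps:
P(p, l) = 3205 (P(p, l) = -5*(-641) = 3205)
(317233 + 451026)*(g + P(-236, -145)) = (317233 + 451026)*(-4355 + 3205) = 768259*(-1150) = -883497850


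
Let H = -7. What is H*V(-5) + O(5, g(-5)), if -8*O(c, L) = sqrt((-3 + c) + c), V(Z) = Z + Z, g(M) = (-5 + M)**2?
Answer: 70 - sqrt(7)/8 ≈ 69.669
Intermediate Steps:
V(Z) = 2*Z
O(c, L) = -sqrt(-3 + 2*c)/8 (O(c, L) = -sqrt((-3 + c) + c)/8 = -sqrt(-3 + 2*c)/8)
H*V(-5) + O(5, g(-5)) = -14*(-5) - sqrt(-3 + 2*5)/8 = -7*(-10) - sqrt(-3 + 10)/8 = 70 - sqrt(7)/8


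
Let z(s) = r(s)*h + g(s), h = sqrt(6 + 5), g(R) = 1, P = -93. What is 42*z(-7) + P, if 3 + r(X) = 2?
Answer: -51 - 42*sqrt(11) ≈ -190.30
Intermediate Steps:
r(X) = -1 (r(X) = -3 + 2 = -1)
h = sqrt(11) ≈ 3.3166
z(s) = 1 - sqrt(11) (z(s) = -sqrt(11) + 1 = 1 - sqrt(11))
42*z(-7) + P = 42*(1 - sqrt(11)) - 93 = (42 - 42*sqrt(11)) - 93 = -51 - 42*sqrt(11)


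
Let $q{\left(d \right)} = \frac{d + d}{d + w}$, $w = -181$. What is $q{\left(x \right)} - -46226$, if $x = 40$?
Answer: $\frac{6517786}{141} \approx 46225.0$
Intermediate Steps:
$q{\left(d \right)} = \frac{2 d}{-181 + d}$ ($q{\left(d \right)} = \frac{d + d}{d - 181} = \frac{2 d}{-181 + d}$)
$q{\left(x \right)} - -46226 = 2 \cdot 40 \frac{1}{-181 + 40} - -46226 = 2 \cdot 40 \frac{1}{-141} + 46226 = 2 \cdot 40 \left(- \frac{1}{141}\right) + 46226 = - \frac{80}{141} + 46226 = \frac{6517786}{141}$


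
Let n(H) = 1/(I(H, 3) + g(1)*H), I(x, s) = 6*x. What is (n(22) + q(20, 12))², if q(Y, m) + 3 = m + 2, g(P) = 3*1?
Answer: 4748041/39204 ≈ 121.11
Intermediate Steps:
g(P) = 3
q(Y, m) = -1 + m (q(Y, m) = -3 + (m + 2) = -3 + (2 + m) = -1 + m)
n(H) = 1/(9*H) (n(H) = 1/(6*H + 3*H) = 1/(9*H))
(n(22) + q(20, 12))² = ((⅑)/22 + (-1 + 12))² = ((⅑)*(1/22) + 11)² = (1/198 + 11)² = (2179/198)² = 4748041/39204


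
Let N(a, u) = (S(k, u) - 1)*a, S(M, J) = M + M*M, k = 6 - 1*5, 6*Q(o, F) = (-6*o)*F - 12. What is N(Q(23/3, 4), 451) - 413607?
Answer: -1240919/3 ≈ -4.1364e+5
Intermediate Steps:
Q(o, F) = -2 - F*o (Q(o, F) = ((-6*o)*F - 12)/6 = (-6*F*o - 12)/6 = (-12 - 6*F*o)/6 = -2 - F*o)
k = 1 (k = 6 - 5 = 1)
S(M, J) = M + M**2
N(a, u) = a (N(a, u) = (1*(1 + 1) - 1)*a = (1*2 - 1)*a = (2 - 1)*a = 1*a = a)
N(Q(23/3, 4), 451) - 413607 = (-2 - 1*4*23/3) - 413607 = (-2 - 92/3) - 413607 = -98/3 - 413607 = -1240919/3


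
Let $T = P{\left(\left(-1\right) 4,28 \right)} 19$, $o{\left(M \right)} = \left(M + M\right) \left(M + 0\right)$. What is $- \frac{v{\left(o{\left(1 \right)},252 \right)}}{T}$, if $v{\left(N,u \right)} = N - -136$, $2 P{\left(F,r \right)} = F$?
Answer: $\frac{69}{19} \approx 3.6316$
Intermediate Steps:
$P{\left(F,r \right)} = \frac{F}{2}$
$o{\left(M \right)} = 2 M^{2}$ ($o{\left(M \right)} = 2 M M = 2 M^{2}$)
$T = -38$ ($T = \frac{\left(-1\right) 4}{2} \cdot 19 = \frac{1}{2} \left(-4\right) 19 = \left(-2\right) 19 = -38$)
$v{\left(N,u \right)} = 136 + N$ ($v{\left(N,u \right)} = N + 136 = 136 + N$)
$- \frac{v{\left(o{\left(1 \right)},252 \right)}}{T} = - \frac{136 + 2 \cdot 1^{2}}{-38} = - \frac{\left(136 + 2 \cdot 1\right) \left(-1\right)}{38} = - \frac{\left(136 + 2\right) \left(-1\right)}{38} = - \frac{138 \left(-1\right)}{38} = \left(-1\right) \left(- \frac{69}{19}\right) = \frac{69}{19}$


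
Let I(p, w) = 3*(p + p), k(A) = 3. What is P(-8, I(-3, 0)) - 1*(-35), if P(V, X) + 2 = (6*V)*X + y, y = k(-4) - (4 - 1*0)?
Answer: 896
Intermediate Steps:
y = -1 (y = 3 - (4 - 1*0) = 3 - (4 + 0) = 3 - 1*4 = 3 - 4 = -1)
I(p, w) = 6*p (I(p, w) = 3*(2*p) = 6*p)
P(V, X) = -3 + 6*V*X (P(V, X) = -2 + ((6*V)*X - 1) = -2 + (6*V*X - 1) = -2 + (-1 + 6*V*X) = -3 + 6*V*X)
P(-8, I(-3, 0)) - 1*(-35) = (-3 + 6*(-8)*(6*(-3))) - 1*(-35) = (-3 + 6*(-8)*(-18)) + 35 = (-3 + 864) + 35 = 861 + 35 = 896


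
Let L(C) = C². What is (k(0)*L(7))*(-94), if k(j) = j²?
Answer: 0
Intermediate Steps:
(k(0)*L(7))*(-94) = (0²*7²)*(-94) = (0*49)*(-94) = 0*(-94) = 0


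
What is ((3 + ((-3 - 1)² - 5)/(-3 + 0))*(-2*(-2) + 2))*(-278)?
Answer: 1112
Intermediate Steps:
((3 + ((-3 - 1)² - 5)/(-3 + 0))*(-2*(-2) + 2))*(-278) = ((3 + ((-4)² - 5)/(-3))*(4 + 2))*(-278) = ((3 + (16 - 5)*(-⅓))*6)*(-278) = ((3 + 11*(-⅓))*6)*(-278) = ((3 - 11/3)*6)*(-278) = -⅔*6*(-278) = -4*(-278) = 1112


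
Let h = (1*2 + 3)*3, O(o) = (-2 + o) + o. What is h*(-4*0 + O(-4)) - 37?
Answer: -187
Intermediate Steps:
O(o) = -2 + 2*o
h = 15 (h = (2 + 3)*3 = 5*3 = 15)
h*(-4*0 + O(-4)) - 37 = 15*(-4*0 + (-2 + 2*(-4))) - 37 = 15*(0 + (-2 - 8)) - 37 = 15*(0 - 10) - 37 = 15*(-10) - 37 = -150 - 37 = -187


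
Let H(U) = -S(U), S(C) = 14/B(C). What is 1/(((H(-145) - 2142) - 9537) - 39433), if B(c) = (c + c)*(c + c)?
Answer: -42050/2149259607 ≈ -1.9565e-5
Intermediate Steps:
B(c) = 4*c**2 (B(c) = (2*c)*(2*c) = 4*c**2)
S(C) = 7/(2*C**2) (S(C) = 14/((4*C**2)) = 14*(1/(4*C**2)) = 7/(2*C**2))
H(U) = -7/(2*U**2)
1/(((H(-145) - 2142) - 9537) - 39433) = 1/(((-7/2/(-145)**2 - 2142) - 9537) - 39433) = 1/(((-7/2*1/21025 - 2142) - 9537) - 39433) = 1/(((-7/42050 - 2142) - 9537) - 39433) = 1/((-90071107/42050 - 9537) - 39433) = 1/(-491101957/42050 - 39433) = 1/(-2149259607/42050) = -42050/2149259607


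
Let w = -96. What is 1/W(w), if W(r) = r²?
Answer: 1/9216 ≈ 0.00010851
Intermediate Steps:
1/W(w) = 1/((-96)²) = 1/9216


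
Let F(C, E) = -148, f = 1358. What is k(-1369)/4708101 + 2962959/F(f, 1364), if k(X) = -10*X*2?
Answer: -13949906178619/696798948 ≈ -20020.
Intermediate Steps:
k(X) = -20*X
k(-1369)/4708101 + 2962959/F(f, 1364) = -20*(-1369)/4708101 + 2962959/(-148) = 27380*(1/4708101) + 2962959*(-1/148) = 27380/4708101 - 2962959/148 = -13949906178619/696798948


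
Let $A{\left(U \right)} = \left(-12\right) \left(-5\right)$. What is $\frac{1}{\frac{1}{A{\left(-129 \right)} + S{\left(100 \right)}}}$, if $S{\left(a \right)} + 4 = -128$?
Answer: $-72$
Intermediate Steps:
$A{\left(U \right)} = 60$
$S{\left(a \right)} = -132$ ($S{\left(a \right)} = -4 - 128 = -132$)
$\frac{1}{\frac{1}{A{\left(-129 \right)} + S{\left(100 \right)}}} = \frac{1}{\frac{1}{60 - 132}} = \frac{1}{\frac{1}{-72}} = \frac{1}{- \frac{1}{72}} = -72$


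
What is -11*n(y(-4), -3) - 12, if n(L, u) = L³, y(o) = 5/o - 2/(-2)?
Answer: -757/64 ≈ -11.828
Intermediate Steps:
y(o) = 1 + 5/o (y(o) = 5/o - 2*(-½) = 5/o + 1 = 1 + 5/o)
-11*n(y(-4), -3) - 12 = -11*(-(5 - 4)³/64) - 12 = -11*(-¼*1)³ - 12 = -11*(-¼)³ - 12 = -11*(-1/64) - 12 = 11/64 - 12 = -757/64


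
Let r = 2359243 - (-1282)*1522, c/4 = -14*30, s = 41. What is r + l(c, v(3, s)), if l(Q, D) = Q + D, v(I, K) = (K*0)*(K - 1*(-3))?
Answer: 4308767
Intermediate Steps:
c = -1680 (c = 4*(-14*30) = 4*(-420) = -1680)
v(I, K) = 0 (v(I, K) = 0*(K + 3) = 0*(3 + K) = 0)
l(Q, D) = D + Q
r = 4310447 (r = 2359243 - 1*(-1951204) = 2359243 + 1951204 = 4310447)
r + l(c, v(3, s)) = 4310447 + (0 - 1680) = 4310447 - 1680 = 4308767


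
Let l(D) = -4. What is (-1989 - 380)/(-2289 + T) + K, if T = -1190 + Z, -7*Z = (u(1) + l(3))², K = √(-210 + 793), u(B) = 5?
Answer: 16583/24354 + √583 ≈ 24.826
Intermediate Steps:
K = √583 ≈ 24.145
Z = -⅐ (Z = -(5 - 4)²/7 = -⅐*1² = -⅐*1 = -⅐ ≈ -0.14286)
T = -8331/7 (T = -1190 - ⅐ = -8331/7 ≈ -1190.1)
(-1989 - 380)/(-2289 + T) + K = (-1989 - 380)/(-2289 - 8331/7) + √583 = -2369/(-24354/7) + √583 = -2369*(-7/24354) + √583 = 16583/24354 + √583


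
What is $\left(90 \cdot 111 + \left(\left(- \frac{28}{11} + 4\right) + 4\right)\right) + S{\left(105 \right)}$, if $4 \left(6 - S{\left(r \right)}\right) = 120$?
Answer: $\frac{109686}{11} \approx 9971.5$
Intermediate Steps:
$S{\left(r \right)} = -24$ ($S{\left(r \right)} = 6 - 30 = -24$)
$\left(90 \cdot 111 + \left(\left(- \frac{28}{11} + 4\right) + 4\right)\right) + S{\left(105 \right)} = \left(90 \cdot 111 + \left(\left(- \frac{28}{11} + 4\right) + 4\right)\right) - 24 = \left(9990 + \left(\left(\left(-28\right) \frac{1}{11} + 4\right) + 4\right)\right) - 24 = \left(9990 + \left(\left(- \frac{28}{11} + 4\right) + 4\right)\right) - 24 = \left(9990 + \left(\frac{16}{11} + 4\right)\right) - 24 = \left(9990 + \frac{60}{11}\right) - 24 = \frac{109950}{11} - 24 = \frac{109686}{11}$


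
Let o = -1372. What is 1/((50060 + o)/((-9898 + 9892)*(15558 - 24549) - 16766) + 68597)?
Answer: 9295/637621287 ≈ 1.4578e-5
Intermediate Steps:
1/((50060 + o)/((-9898 + 9892)*(15558 - 24549) - 16766) + 68597) = 1/((50060 - 1372)/((-9898 + 9892)*(15558 - 24549) - 16766) + 68597) = 1/(48688/(-6*(-8991) - 16766) + 68597) = 1/(48688/(53946 - 16766) + 68597) = 1/(48688/37180 + 68597) = 1/(48688*(1/37180) + 68597) = 1/(12172/9295 + 68597) = 1/(637621287/9295) = 9295/637621287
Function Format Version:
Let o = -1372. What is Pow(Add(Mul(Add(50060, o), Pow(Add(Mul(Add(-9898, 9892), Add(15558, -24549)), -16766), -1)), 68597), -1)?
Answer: Rational(9295, 637621287) ≈ 1.4578e-5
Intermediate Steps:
Pow(Add(Mul(Add(50060, o), Pow(Add(Mul(Add(-9898, 9892), Add(15558, -24549)), -16766), -1)), 68597), -1) = Pow(Add(Mul(Add(50060, -1372), Pow(Add(Mul(Add(-9898, 9892), Add(15558, -24549)), -16766), -1)), 68597), -1) = Pow(Add(Mul(48688, Pow(Add(Mul(-6, -8991), -16766), -1)), 68597), -1) = Pow(Add(Mul(48688, Pow(Add(53946, -16766), -1)), 68597), -1) = Pow(Add(Mul(48688, Pow(37180, -1)), 68597), -1) = Pow(Add(Mul(48688, Rational(1, 37180)), 68597), -1) = Pow(Add(Rational(12172, 9295), 68597), -1) = Pow(Rational(637621287, 9295), -1) = Rational(9295, 637621287)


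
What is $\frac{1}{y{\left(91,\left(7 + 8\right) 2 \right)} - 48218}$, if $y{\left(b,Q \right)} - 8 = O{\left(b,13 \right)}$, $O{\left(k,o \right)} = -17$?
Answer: $- \frac{1}{48227} \approx -2.0735 \cdot 10^{-5}$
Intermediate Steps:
$y{\left(b,Q \right)} = -9$ ($y{\left(b,Q \right)} = 8 - 17 = -9$)
$\frac{1}{y{\left(91,\left(7 + 8\right) 2 \right)} - 48218} = \frac{1}{-9 - 48218} = \frac{1}{-48227} = - \frac{1}{48227}$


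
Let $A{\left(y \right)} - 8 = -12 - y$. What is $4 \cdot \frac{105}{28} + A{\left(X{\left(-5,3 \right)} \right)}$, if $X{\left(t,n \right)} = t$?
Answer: $16$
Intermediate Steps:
$A{\left(y \right)} = -4 - y$ ($A{\left(y \right)} = 8 - \left(12 + y\right) = -4 - y$)
$4 \cdot \frac{105}{28} + A{\left(X{\left(-5,3 \right)} \right)} = 4 \cdot \frac{105}{28} - -1 = 4 \cdot 105 \cdot \frac{1}{28} + \left(-4 + 5\right) = 4 \cdot \frac{15}{4} + 1 = 15 + 1 = 16$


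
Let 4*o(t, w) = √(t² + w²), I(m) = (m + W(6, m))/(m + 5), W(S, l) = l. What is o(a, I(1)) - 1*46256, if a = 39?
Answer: -46256 + 37*√10/12 ≈ -46246.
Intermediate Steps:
I(m) = 2*m/(5 + m) (I(m) = (m + m)/(m + 5) = (2*m)/(5 + m) = 2*m/(5 + m))
o(t, w) = √(t² + w²)/4
o(a, I(1)) - 1*46256 = √(39² + (2*1/(5 + 1))²)/4 - 1*46256 = √(1521 + (2*1/6)²)/4 - 46256 = √(1521 + (2*1*(⅙))²)/4 - 46256 = √(1521 + (⅓)²)/4 - 46256 = √(1521 + ⅑)/4 - 46256 = √(13690/9)/4 - 46256 = (37*√10/3)/4 - 46256 = 37*√10/12 - 46256 = -46256 + 37*√10/12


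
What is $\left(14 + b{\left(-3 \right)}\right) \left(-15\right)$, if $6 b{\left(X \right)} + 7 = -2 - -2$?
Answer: $- \frac{385}{2} \approx -192.5$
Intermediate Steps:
$b{\left(X \right)} = - \frac{7}{6}$ ($b{\left(X \right)} = - \frac{7}{6} + \frac{-2 - -2}{6} = - \frac{7}{6} + \frac{-2 + 2}{6} = - \frac{7}{6} + \frac{1}{6} \cdot 0 = - \frac{7}{6} + 0 = - \frac{7}{6}$)
$\left(14 + b{\left(-3 \right)}\right) \left(-15\right) = \left(14 - \frac{7}{6}\right) \left(-15\right) = \frac{77}{6} \left(-15\right) = - \frac{385}{2}$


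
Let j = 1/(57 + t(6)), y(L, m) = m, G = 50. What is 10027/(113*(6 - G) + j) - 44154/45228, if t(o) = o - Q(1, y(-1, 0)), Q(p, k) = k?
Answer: -7066858503/2361165430 ≈ -2.9930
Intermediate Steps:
t(o) = o (t(o) = o - 1*0 = o + 0 = o)
j = 1/63 (j = 1/(57 + 6) = 1/63 ≈ 0.015873)
10027/(113*(6 - G) + j) - 44154/45228 = 10027/(113*(6 - 1*50) + 1/63) - 44154/45228 = 10027/(113*(6 - 50) + 1/63) - 44154*1/45228 = 10027/(113*(-44) + 1/63) - 7359/7538 = 10027/(-4972 + 1/63) - 7359/7538 = 10027/(-313235/63) - 7359/7538 = 10027*(-63/313235) - 7359/7538 = -631701/313235 - 7359/7538 = -7066858503/2361165430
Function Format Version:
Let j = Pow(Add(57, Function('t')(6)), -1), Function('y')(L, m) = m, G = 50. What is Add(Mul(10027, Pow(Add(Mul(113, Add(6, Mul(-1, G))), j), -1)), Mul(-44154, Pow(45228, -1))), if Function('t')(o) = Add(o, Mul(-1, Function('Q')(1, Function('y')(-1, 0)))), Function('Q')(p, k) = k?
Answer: Rational(-7066858503, 2361165430) ≈ -2.9930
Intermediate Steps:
Function('t')(o) = o (Function('t')(o) = Add(o, Mul(-1, 0)) = Add(o, 0) = o)
j = Rational(1, 63) (j = Pow(Add(57, 6), -1) = Pow(63, -1) = Rational(1, 63) ≈ 0.015873)
Add(Mul(10027, Pow(Add(Mul(113, Add(6, Mul(-1, G))), j), -1)), Mul(-44154, Pow(45228, -1))) = Add(Mul(10027, Pow(Add(Mul(113, Add(6, Mul(-1, 50))), Rational(1, 63)), -1)), Mul(-44154, Pow(45228, -1))) = Add(Mul(10027, Pow(Add(Mul(113, Add(6, -50)), Rational(1, 63)), -1)), Mul(-44154, Rational(1, 45228))) = Add(Mul(10027, Pow(Add(Mul(113, -44), Rational(1, 63)), -1)), Rational(-7359, 7538)) = Add(Mul(10027, Pow(Add(-4972, Rational(1, 63)), -1)), Rational(-7359, 7538)) = Add(Mul(10027, Pow(Rational(-313235, 63), -1)), Rational(-7359, 7538)) = Add(Mul(10027, Rational(-63, 313235)), Rational(-7359, 7538)) = Add(Rational(-631701, 313235), Rational(-7359, 7538)) = Rational(-7066858503, 2361165430)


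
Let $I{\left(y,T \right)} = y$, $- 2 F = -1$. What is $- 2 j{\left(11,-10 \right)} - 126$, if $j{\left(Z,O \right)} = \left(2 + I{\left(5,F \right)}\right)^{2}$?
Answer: $-224$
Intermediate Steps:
$F = \frac{1}{2}$ ($F = \left(- \frac{1}{2}\right) \left(-1\right) = \frac{1}{2} \approx 0.5$)
$j{\left(Z,O \right)} = 49$ ($j{\left(Z,O \right)} = \left(2 + 5\right)^{2} = 7^{2} = 49$)
$- 2 j{\left(11,-10 \right)} - 126 = \left(-2\right) 49 - 126 = -98 - 126 = -224$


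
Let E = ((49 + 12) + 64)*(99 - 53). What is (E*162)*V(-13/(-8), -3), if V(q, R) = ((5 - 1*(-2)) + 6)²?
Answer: 157423500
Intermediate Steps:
E = 5750 (E = (61 + 64)*46 = 125*46 = 5750)
V(q, R) = 169 (V(q, R) = ((5 + 2) + 6)² = (7 + 6)² = 13² = 169)
(E*162)*V(-13/(-8), -3) = (5750*162)*169 = 931500*169 = 157423500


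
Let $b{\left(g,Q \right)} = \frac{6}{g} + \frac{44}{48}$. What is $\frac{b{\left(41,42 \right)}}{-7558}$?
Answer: $- \frac{523}{3718536} \approx -0.00014065$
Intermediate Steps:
$b{\left(g,Q \right)} = \frac{11}{12} + \frac{6}{g}$ ($b{\left(g,Q \right)} = \frac{6}{g} + 44 \cdot \frac{1}{48} = \frac{6}{g} + \frac{11}{12} = \frac{11}{12} + \frac{6}{g}$)
$\frac{b{\left(41,42 \right)}}{-7558} = \frac{\frac{11}{12} + \frac{6}{41}}{-7558} = \left(\frac{11}{12} + 6 \cdot \frac{1}{41}\right) \left(- \frac{1}{7558}\right) = \left(\frac{11}{12} + \frac{6}{41}\right) \left(- \frac{1}{7558}\right) = \frac{523}{492} \left(- \frac{1}{7558}\right) = - \frac{523}{3718536}$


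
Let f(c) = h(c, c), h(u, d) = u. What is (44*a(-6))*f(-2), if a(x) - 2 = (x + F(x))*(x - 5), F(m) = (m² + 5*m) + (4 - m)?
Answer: 9504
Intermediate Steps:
F(m) = 4 + m² + 4*m
a(x) = 2 + (-5 + x)*(4 + x² + 5*x) (a(x) = 2 + (x + (4 + x² + 4*x))*(x - 5) = 2 + (4 + x² + 5*x)*(-5 + x) = 2 + (-5 + x)*(4 + x² + 5*x))
f(c) = c
(44*a(-6))*f(-2) = (44*(-18 + (-6)³ - 21*(-6)))*(-2) = (44*(-18 - 216 + 126))*(-2) = (44*(-108))*(-2) = -4752*(-2) = 9504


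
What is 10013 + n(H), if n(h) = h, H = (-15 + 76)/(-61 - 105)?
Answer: 1662097/166 ≈ 10013.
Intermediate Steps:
H = -61/166 (H = 61/(-166) = 61*(-1/166) = -61/166 ≈ -0.36747)
10013 + n(H) = 10013 - 61/166 = 1662097/166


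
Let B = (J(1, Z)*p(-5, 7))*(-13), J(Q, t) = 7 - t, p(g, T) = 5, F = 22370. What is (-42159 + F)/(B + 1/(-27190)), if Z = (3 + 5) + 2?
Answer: -538062910/5302049 ≈ -101.48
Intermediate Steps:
Z = 10 (Z = 8 + 2 = 10)
B = 195 (B = ((7 - 1*10)*5)*(-13) = ((7 - 10)*5)*(-13) = -3*5*(-13) = -15*(-13) = 195)
(-42159 + F)/(B + 1/(-27190)) = (-42159 + 22370)/(195 + 1/(-27190)) = -19789/(195 - 1/27190) = -19789/5302049/27190 = -19789*27190/5302049 = -538062910/5302049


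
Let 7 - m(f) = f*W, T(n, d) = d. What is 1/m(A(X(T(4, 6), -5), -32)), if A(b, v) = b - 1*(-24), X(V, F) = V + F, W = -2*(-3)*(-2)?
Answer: 1/307 ≈ 0.0032573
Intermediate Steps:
W = -12 (W = 6*(-2) = -12)
X(V, F) = F + V
A(b, v) = 24 + b (A(b, v) = b + 24 = 24 + b)
m(f) = 7 + 12*f (m(f) = 7 - f*(-12) = 7 - (-12)*f = 7 + 12*f)
1/m(A(X(T(4, 6), -5), -32)) = 1/(7 + 12*(24 + (-5 + 6))) = 1/(7 + 12*(24 + 1)) = 1/(7 + 12*25) = 1/(7 + 300) = 1/307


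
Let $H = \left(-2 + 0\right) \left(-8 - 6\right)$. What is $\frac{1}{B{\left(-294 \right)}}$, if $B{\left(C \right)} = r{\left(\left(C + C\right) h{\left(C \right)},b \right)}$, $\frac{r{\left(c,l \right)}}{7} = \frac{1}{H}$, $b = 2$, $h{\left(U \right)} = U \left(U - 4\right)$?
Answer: $4$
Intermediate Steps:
$h{\left(U \right)} = U \left(-4 + U\right)$
$H = 28$ ($H = \left(-2\right) \left(-14\right) = 28$)
$r{\left(c,l \right)} = \frac{1}{4}$ ($r{\left(c,l \right)} = \frac{7}{28} = 7 \cdot \frac{1}{28} = \frac{1}{4}$)
$B{\left(C \right)} = \frac{1}{4}$
$\frac{1}{B{\left(-294 \right)}} = \frac{1}{\frac{1}{4}} = 4$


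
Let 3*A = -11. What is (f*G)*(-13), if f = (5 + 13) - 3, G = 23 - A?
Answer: -5200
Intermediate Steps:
A = -11/3 (A = (⅓)*(-11) = -11/3 ≈ -3.6667)
G = 80/3 (G = 23 - 1*(-11/3) = 23 + 11/3 = 80/3 ≈ 26.667)
f = 15 (f = 18 - 3 = 15)
(f*G)*(-13) = (15*(80/3))*(-13) = 400*(-13) = -5200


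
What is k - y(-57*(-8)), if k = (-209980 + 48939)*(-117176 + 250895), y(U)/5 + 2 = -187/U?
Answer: -9819614108929/456 ≈ -2.1534e+10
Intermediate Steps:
y(U) = -10 - 935/U (y(U) = -10 + 5*(-187/U) = -10 - 935/U)
k = -21534241479 (k = -161041*133719 = -21534241479)
k - y(-57*(-8)) = -21534241479 - (-10 - 935/((-57*(-8)))) = -21534241479 - (-10 - 935/456) = -21534241479 - 1*(-5495/456) = -21534241479 + 5495/456 = -9819614108929/456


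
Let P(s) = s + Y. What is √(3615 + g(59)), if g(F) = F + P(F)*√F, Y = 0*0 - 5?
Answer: √(3674 + 54*√59) ≈ 63.944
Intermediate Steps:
Y = -5 (Y = 0 - 5 = -5)
P(s) = -5 + s (P(s) = s - 5 = -5 + s)
g(F) = F + √F*(-5 + F) (g(F) = F + (-5 + F)*√F = F + √F*(-5 + F))
√(3615 + g(59)) = √(3615 + (59 + √59*(-5 + 59))) = √(3615 + (59 + √59*54)) = √(3615 + (59 + 54*√59)) = √(3674 + 54*√59)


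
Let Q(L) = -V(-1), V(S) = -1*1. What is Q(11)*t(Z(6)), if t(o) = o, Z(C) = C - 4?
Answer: 2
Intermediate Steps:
V(S) = -1
Z(C) = -4 + C
Q(L) = 1 (Q(L) = -1*(-1) = 1)
Q(11)*t(Z(6)) = 1*(-4 + 6) = 1*2 = 2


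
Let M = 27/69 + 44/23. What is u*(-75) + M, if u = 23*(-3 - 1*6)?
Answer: 357128/23 ≈ 15527.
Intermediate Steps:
u = -207 (u = 23*(-3 - 6) = 23*(-9) = -207)
M = 53/23 (M = 27*(1/69) + 44*(1/23) = 9/23 + 44/23 = 53/23 ≈ 2.3043)
u*(-75) + M = -207*(-75) + 53/23 = 15525 + 53/23 = 357128/23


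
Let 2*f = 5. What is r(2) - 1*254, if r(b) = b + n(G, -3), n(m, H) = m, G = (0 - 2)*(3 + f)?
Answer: -263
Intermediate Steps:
f = 5/2 (f = (1/2)*5 = 5/2 ≈ 2.5000)
G = -11 (G = (0 - 2)*(3 + 5/2) = -2*11/2 = -11)
r(b) = -11 + b (r(b) = b - 11 = -11 + b)
r(2) - 1*254 = (-11 + 2) - 1*254 = -9 - 254 = -263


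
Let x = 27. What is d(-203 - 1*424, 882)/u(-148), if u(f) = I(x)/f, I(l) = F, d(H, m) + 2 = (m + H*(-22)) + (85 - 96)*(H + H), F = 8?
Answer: -526658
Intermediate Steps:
d(H, m) = -2 + m - 44*H (d(H, m) = -2 + ((m + H*(-22)) + (85 - 96)*(H + H)) = -2 + ((m - 22*H) - 22*H) = -2 + (m - 44*H) = -2 + m - 44*H)
I(l) = 8
u(f) = 8/f
d(-203 - 1*424, 882)/u(-148) = (-2 + 882 - 44*(-203 - 1*424))/((8/(-148))) = (-2 + 882 - 44*(-203 - 424))/((8*(-1/148))) = (-2 + 882 - 44*(-627))/(-2/37) = (-2 + 882 + 27588)*(-37/2) = 28468*(-37/2) = -526658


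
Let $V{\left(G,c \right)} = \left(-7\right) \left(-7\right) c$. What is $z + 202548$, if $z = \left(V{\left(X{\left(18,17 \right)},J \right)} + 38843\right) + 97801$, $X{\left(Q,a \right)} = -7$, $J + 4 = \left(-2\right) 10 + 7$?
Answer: $338359$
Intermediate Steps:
$J = -17$ ($J = -4 + \left(\left(-2\right) 10 + 7\right) = -4 + \left(-20 + 7\right) = -4 - 13 = -17$)
$V{\left(G,c \right)} = 49 c$
$z = 135811$ ($z = \left(49 \left(-17\right) + 38843\right) + 97801 = \left(-833 + 38843\right) + 97801 = 38010 + 97801 = 135811$)
$z + 202548 = 135811 + 202548 = 338359$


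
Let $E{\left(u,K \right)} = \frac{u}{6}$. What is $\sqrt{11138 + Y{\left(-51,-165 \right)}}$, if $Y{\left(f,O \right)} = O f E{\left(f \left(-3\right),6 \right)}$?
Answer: $\frac{\sqrt{902882}}{2} \approx 475.1$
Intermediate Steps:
$E{\left(u,K \right)} = \frac{u}{6}$ ($E{\left(u,K \right)} = u \frac{1}{6} = \frac{u}{6}$)
$Y{\left(f,O \right)} = - \frac{O f^{2}}{2}$ ($Y{\left(f,O \right)} = O f \frac{f \left(-3\right)}{6} = O f \frac{\left(-3\right) f}{6} = O f \left(- \frac{f}{2}\right) = - \frac{O f^{2}}{2}$)
$\sqrt{11138 + Y{\left(-51,-165 \right)}} = \sqrt{11138 - - \frac{165 \left(-51\right)^{2}}{2}} = \sqrt{11138 - \left(- \frac{165}{2}\right) 2601} = \sqrt{11138 + \frac{429165}{2}} = \sqrt{\frac{451441}{2}} = \frac{\sqrt{902882}}{2}$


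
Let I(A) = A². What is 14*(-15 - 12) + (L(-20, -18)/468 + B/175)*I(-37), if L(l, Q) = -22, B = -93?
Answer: -47906603/40950 ≈ -1169.9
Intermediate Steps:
14*(-15 - 12) + (L(-20, -18)/468 + B/175)*I(-37) = 14*(-15 - 12) + (-22/468 - 93/175)*(-37)² = 14*(-27) + (-22*1/468 - 93*1/175)*1369 = -378 + (-11/234 - 93/175)*1369 = -378 - 23687/40950*1369 = -378 - 32427503/40950 = -47906603/40950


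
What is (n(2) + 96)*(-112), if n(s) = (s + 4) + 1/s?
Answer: -11480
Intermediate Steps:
n(s) = 4 + s + 1/s (n(s) = (4 + s) + 1/s = 4 + s + 1/s)
(n(2) + 96)*(-112) = ((4 + 2 + 1/2) + 96)*(-112) = ((4 + 2 + ½) + 96)*(-112) = (13/2 + 96)*(-112) = (205/2)*(-112) = -11480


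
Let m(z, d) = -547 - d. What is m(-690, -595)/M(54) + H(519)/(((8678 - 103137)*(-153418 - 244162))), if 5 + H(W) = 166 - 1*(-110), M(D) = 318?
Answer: 300440088123/1990415488660 ≈ 0.15094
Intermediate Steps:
H(W) = 271 (H(W) = -5 + (166 - 1*(-110)) = -5 + (166 + 110) = -5 + 276 = 271)
m(-690, -595)/M(54) + H(519)/(((8678 - 103137)*(-153418 - 244162))) = (-547 - 1*(-595))/318 + 271/(((8678 - 103137)*(-153418 - 244162))) = (-547 + 595)*(1/318) + 271/((-94459*(-397580))) = 48*(1/318) + 271/37555009220 = 8/53 + 271*(1/37555009220) = 8/53 + 271/37555009220 = 300440088123/1990415488660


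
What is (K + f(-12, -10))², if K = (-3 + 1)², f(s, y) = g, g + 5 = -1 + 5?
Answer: 9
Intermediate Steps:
g = -1 (g = -5 + (-1 + 5) = -5 + 4 = -1)
f(s, y) = -1
K = 4 (K = (-2)² = 4)
(K + f(-12, -10))² = (4 - 1)² = 3² = 9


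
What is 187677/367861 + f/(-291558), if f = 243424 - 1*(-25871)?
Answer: -14781465743/35750939146 ≈ -0.41346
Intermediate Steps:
f = 269295 (f = 243424 + 25871 = 269295)
187677/367861 + f/(-291558) = 187677/367861 + 269295/(-291558) = 187677*(1/367861) + 269295*(-1/291558) = 187677/367861 - 89765/97186 = -14781465743/35750939146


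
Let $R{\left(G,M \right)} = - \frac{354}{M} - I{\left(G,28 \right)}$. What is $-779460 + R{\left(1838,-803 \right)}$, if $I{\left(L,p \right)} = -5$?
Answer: $- \frac{625902011}{803} \approx -7.7945 \cdot 10^{5}$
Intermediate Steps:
$R{\left(G,M \right)} = 5 - \frac{354}{M}$ ($R{\left(G,M \right)} = - \frac{354}{M} - -5 = - \frac{354}{M} + 5 = 5 - \frac{354}{M}$)
$-779460 + R{\left(1838,-803 \right)} = -779460 + \left(5 - \frac{354}{-803}\right) = -779460 + \left(5 - - \frac{354}{803}\right) = -779460 + \left(5 + \frac{354}{803}\right) = -779460 + \frac{4369}{803} = - \frac{625902011}{803}$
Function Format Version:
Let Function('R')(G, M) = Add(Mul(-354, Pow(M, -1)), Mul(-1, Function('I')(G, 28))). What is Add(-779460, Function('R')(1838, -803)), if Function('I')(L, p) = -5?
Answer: Rational(-625902011, 803) ≈ -7.7945e+5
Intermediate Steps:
Function('R')(G, M) = Add(5, Mul(-354, Pow(M, -1))) (Function('R')(G, M) = Add(Mul(-354, Pow(M, -1)), Mul(-1, -5)) = Add(Mul(-354, Pow(M, -1)), 5) = Add(5, Mul(-354, Pow(M, -1))))
Add(-779460, Function('R')(1838, -803)) = Add(-779460, Add(5, Mul(-354, Pow(-803, -1)))) = Add(-779460, Add(5, Mul(-354, Rational(-1, 803)))) = Add(-779460, Add(5, Rational(354, 803))) = Add(-779460, Rational(4369, 803)) = Rational(-625902011, 803)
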